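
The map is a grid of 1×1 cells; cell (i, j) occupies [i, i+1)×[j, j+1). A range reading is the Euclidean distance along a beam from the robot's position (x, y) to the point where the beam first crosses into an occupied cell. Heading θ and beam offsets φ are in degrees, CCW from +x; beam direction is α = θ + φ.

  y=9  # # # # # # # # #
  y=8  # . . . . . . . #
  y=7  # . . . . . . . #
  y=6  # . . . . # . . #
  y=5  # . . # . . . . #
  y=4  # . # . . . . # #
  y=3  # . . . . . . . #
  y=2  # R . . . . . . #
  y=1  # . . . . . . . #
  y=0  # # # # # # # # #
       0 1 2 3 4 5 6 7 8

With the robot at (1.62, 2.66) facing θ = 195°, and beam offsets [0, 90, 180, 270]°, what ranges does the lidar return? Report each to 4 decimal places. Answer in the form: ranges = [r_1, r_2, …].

ranges = [0.6419, 1.7186, 5.5698, 2.3955]

beam 1: φ=0°, α=195°
  cosα=-0.9659 sinα=-0.2588 | (1,2) | tMaxX 0.6419 tMaxY 2.5500 | tΔX 1.0353 tΔY 3.8637
    t=0.6419 [x] (0,2) — stop
  → r_1 = 0.6419
beam 2: φ=90°, α=285°
  cosα=0.2588 sinα=-0.9659 | (1,2) | tMaxX 1.4682 tMaxY 0.6833 | tΔX 3.8637 tΔY 1.0353
    t=0.6833 [y] (1,1)
    t=1.4682 [x] (2,1)
    t=1.7186 [y] (2,0) — stop
  → r_2 = 1.7186
beam 3: φ=180°, α=15°
  cosα=0.9659 sinα=0.2588 | (1,2) | tMaxX 0.3934 tMaxY 1.3137 | tΔX 1.0353 tΔY 3.8637
    t=0.3934 [x] (2,2)
    t=1.3137 [y] (2,3)
    t=1.4287 [x] (3,3)
    t=2.4640 [x] (4,3)
    t=3.4992 [x] (5,3)
    t=4.5345 [x] (6,3)
    t=5.1774 [y] (6,4)
    t=5.5698 [x] (7,4) — stop
  → r_3 = 5.5698
beam 4: φ=270°, α=105°
  cosα=-0.2588 sinα=0.9659 | (1,2) | tMaxX 2.3955 tMaxY 0.3520 | tΔX 3.8637 tΔY 1.0353
    t=0.3520 [y] (1,3)
    t=1.3873 [y] (1,4)
    t=2.3955 [x] (0,4) — stop
  → r_4 = 2.3955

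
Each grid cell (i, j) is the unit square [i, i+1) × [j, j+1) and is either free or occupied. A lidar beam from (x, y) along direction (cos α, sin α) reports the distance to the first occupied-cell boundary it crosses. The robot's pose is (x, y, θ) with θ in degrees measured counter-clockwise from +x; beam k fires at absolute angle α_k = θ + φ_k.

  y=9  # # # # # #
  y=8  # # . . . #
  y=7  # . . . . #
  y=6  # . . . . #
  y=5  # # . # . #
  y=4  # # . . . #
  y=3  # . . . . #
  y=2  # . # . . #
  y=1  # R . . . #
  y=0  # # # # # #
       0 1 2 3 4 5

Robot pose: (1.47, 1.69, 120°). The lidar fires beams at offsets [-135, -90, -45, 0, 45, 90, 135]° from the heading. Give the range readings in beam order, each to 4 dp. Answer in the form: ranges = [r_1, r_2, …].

ranges = [2.6660, 0.6200, 7.5679, 0.9400, 0.4866, 0.5427, 0.7143]

beam 1: φ=-135°, α=345°
  dir = (cos 345°, sin 345°) = (0.9659, -0.2588); from cell (1,1)
  next x-line at t=0.5487, next y-line at t=2.6660; Δt_x=1.0353, Δt_y=3.8637
    x: enter (2,1) at t=0.5487
    x: enter (3,1) at t=1.5840
    x: enter (4,1) at t=2.6192
    y: enter (4,0) at t=2.6660 ← occupied
  → r_1 = 2.6660
beam 2: φ=-90°, α=30°
  dir = (cos 30°, sin 30°) = (0.8660, 0.5000); from cell (1,1)
  next x-line at t=0.6120, next y-line at t=0.6200; Δt_x=1.1547, Δt_y=2.0000
    x: enter (2,1) at t=0.6120
    y: enter (2,2) at t=0.6200 ← occupied
  → r_2 = 0.6200
beam 3: φ=-45°, α=75°
  dir = (cos 75°, sin 75°) = (0.2588, 0.9659); from cell (1,1)
  next x-line at t=2.0478, next y-line at t=0.3209; Δt_x=3.8637, Δt_y=1.0353
    y: enter (1,2) at t=0.3209
    y: enter (1,3) at t=1.3562
    x: enter (2,3) at t=2.0478
    y: enter (2,4) at t=2.3915
    y: enter (2,5) at t=3.4268
    y: enter (2,6) at t=4.4620
    y: enter (2,7) at t=5.4973
    x: enter (3,7) at t=5.9115
    y: enter (3,8) at t=6.5326
    y: enter (3,9) at t=7.5679 ← occupied
  → r_3 = 7.5679
beam 4: φ=0°, α=120°
  dir = (cos 120°, sin 120°) = (-0.5000, 0.8660); from cell (1,1)
  next x-line at t=0.9400, next y-line at t=0.3580; Δt_x=2.0000, Δt_y=1.1547
    y: enter (1,2) at t=0.3580
    x: enter (0,2) at t=0.9400 ← occupied
  → r_4 = 0.9400
beam 5: φ=45°, α=165°
  dir = (cos 165°, sin 165°) = (-0.9659, 0.2588); from cell (1,1)
  next x-line at t=0.4866, next y-line at t=1.1977; Δt_x=1.0353, Δt_y=3.8637
    x: enter (0,1) at t=0.4866 ← occupied
  → r_5 = 0.4866
beam 6: φ=90°, α=210°
  dir = (cos 210°, sin 210°) = (-0.8660, -0.5000); from cell (1,1)
  next x-line at t=0.5427, next y-line at t=1.3800; Δt_x=1.1547, Δt_y=2.0000
    x: enter (0,1) at t=0.5427 ← occupied
  → r_6 = 0.5427
beam 7: φ=135°, α=255°
  dir = (cos 255°, sin 255°) = (-0.2588, -0.9659); from cell (1,1)
  next x-line at t=1.8159, next y-line at t=0.7143; Δt_x=3.8637, Δt_y=1.0353
    y: enter (1,0) at t=0.7143 ← occupied
  → r_7 = 0.7143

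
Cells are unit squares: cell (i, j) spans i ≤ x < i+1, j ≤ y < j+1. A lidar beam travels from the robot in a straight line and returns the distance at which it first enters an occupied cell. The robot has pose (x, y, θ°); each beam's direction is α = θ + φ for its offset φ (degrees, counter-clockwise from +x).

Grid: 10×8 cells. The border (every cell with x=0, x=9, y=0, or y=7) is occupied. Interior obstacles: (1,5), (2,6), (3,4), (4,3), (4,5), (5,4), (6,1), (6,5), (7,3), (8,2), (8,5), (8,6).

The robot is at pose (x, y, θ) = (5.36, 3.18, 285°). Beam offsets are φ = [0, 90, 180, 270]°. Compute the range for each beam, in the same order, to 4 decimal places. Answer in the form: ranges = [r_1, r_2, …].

beam 1: φ=0°, α=285°
  d=(0.2588,-0.9659)  start (5,3)  tX=2.4728 tY=0.1863  stride 1/|dx|=3.8637 1/|dy|=1.0353
    cross y-line → (5,2), t=0.1863
    cross y-line → (5,1), t=1.2216
    cross y-line → (5,0), t=2.2569 (wall)
  → r_1 = 2.2569
beam 2: φ=90°, α=15°
  d=(0.9659,0.2588)  start (5,3)  tX=0.6626 tY=3.1682  stride 1/|dx|=1.0353 1/|dy|=3.8637
    cross x-line → (6,3), t=0.6626
    cross x-line → (7,3), t=1.6979 (wall)
  → r_2 = 1.6979
beam 3: φ=180°, α=105°
  d=(-0.2588,0.9659)  start (5,3)  tX=1.3909 tY=0.8489  stride 1/|dx|=3.8637 1/|dy|=1.0353
    cross y-line → (5,4), t=0.8489 (wall)
  → r_3 = 0.8489
beam 4: φ=270°, α=195°
  d=(-0.9659,-0.2588)  start (5,3)  tX=0.3727 tY=0.6955  stride 1/|dx|=1.0353 1/|dy|=3.8637
    cross x-line → (4,3), t=0.3727 (wall)
  → r_4 = 0.3727

ranges = [2.2569, 1.6979, 0.8489, 0.3727]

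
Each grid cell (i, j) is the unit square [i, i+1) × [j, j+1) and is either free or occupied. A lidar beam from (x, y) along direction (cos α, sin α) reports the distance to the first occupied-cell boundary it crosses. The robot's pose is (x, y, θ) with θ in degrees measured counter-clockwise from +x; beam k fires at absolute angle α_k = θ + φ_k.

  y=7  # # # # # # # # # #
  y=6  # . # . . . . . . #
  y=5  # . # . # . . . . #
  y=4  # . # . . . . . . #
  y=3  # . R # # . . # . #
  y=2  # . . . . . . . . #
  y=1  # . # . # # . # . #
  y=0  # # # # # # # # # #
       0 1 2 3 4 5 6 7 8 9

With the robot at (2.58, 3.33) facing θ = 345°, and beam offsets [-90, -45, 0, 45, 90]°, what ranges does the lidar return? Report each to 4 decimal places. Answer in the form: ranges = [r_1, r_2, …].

beam 1: φ=-90°, α=255°
  dir = (cos 255°, sin 255°) = (-0.2588, -0.9659); from cell (2,3)
  next x-line at t=2.2409, next y-line at t=0.3416; Δt_x=3.8637, Δt_y=1.0353
    y: enter (2,2) at t=0.3416
    y: enter (2,1) at t=1.3769 ← occupied
  → r_1 = 1.3769
beam 2: φ=-45°, α=300°
  dir = (cos 300°, sin 300°) = (0.5000, -0.8660); from cell (2,3)
  next x-line at t=0.8400, next y-line at t=0.3811; Δt_x=2.0000, Δt_y=1.1547
    y: enter (2,2) at t=0.3811
    x: enter (3,2) at t=0.8400
    y: enter (3,1) at t=1.5358
    y: enter (3,0) at t=2.6905 ← occupied
  → r_2 = 2.6905
beam 3: φ=0°, α=345°
  dir = (cos 345°, sin 345°) = (0.9659, -0.2588); from cell (2,3)
  next x-line at t=0.4348, next y-line at t=1.2750; Δt_x=1.0353, Δt_y=3.8637
    x: enter (3,3) at t=0.4348 ← occupied
  → r_3 = 0.4348
beam 4: φ=45°, α=30°
  dir = (cos 30°, sin 30°) = (0.8660, 0.5000); from cell (2,3)
  next x-line at t=0.4850, next y-line at t=1.3400; Δt_x=1.1547, Δt_y=2.0000
    x: enter (3,3) at t=0.4850 ← occupied
  → r_4 = 0.4850
beam 5: φ=90°, α=75°
  dir = (cos 75°, sin 75°) = (0.2588, 0.9659); from cell (2,3)
  next x-line at t=1.6228, next y-line at t=0.6936; Δt_x=3.8637, Δt_y=1.0353
    y: enter (2,4) at t=0.6936 ← occupied
  → r_5 = 0.6936

ranges = [1.3769, 2.6905, 0.4348, 0.4850, 0.6936]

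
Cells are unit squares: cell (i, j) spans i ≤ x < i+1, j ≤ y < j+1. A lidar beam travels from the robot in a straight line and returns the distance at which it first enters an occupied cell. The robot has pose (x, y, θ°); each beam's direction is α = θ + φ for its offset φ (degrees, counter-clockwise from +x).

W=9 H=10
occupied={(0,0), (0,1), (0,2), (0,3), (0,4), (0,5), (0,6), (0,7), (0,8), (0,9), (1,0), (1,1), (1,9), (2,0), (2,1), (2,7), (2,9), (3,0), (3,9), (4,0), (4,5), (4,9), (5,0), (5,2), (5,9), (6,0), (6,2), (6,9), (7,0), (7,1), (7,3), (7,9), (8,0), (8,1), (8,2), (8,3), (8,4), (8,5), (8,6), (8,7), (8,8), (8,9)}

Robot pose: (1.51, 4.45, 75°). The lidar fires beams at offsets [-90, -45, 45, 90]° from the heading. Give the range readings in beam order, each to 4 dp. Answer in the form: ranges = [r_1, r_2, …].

beam 1: φ=-90°, α=345°
  cosα=0.9659 sinα=-0.2588 | (1,4) | tMaxX 0.5073 tMaxY 1.7387 | tΔX 1.0353 tΔY 3.8637
    t=0.5073 [x] (2,4)
    t=1.5426 [x] (3,4)
    t=1.7387 [y] (3,3)
    t=2.5778 [x] (4,3)
    t=3.6131 [x] (5,3)
    t=4.6484 [x] (6,3)
    t=5.6024 [y] (6,2) — stop
  → r_1 = 5.6024
beam 2: φ=-45°, α=30°
  cosα=0.8660 sinα=0.5000 | (1,4) | tMaxX 0.5658 tMaxY 1.1000 | tΔX 1.1547 tΔY 2.0000
    t=0.5658 [x] (2,4)
    t=1.1000 [y] (2,5)
    t=1.7205 [x] (3,5)
    t=2.8752 [x] (4,5) — stop
  → r_2 = 2.8752
beam 3: φ=45°, α=120°
  cosα=-0.5000 sinα=0.8660 | (1,4) | tMaxX 1.0200 tMaxY 0.6351 | tΔX 2.0000 tΔY 1.1547
    t=0.6351 [y] (1,5)
    t=1.0200 [x] (0,5) — stop
  → r_3 = 1.0200
beam 4: φ=90°, α=165°
  cosα=-0.9659 sinα=0.2588 | (1,4) | tMaxX 0.5280 tMaxY 2.1250 | tΔX 1.0353 tΔY 3.8637
    t=0.5280 [x] (0,4) — stop
  → r_4 = 0.5280

ranges = [5.6024, 2.8752, 1.0200, 0.5280]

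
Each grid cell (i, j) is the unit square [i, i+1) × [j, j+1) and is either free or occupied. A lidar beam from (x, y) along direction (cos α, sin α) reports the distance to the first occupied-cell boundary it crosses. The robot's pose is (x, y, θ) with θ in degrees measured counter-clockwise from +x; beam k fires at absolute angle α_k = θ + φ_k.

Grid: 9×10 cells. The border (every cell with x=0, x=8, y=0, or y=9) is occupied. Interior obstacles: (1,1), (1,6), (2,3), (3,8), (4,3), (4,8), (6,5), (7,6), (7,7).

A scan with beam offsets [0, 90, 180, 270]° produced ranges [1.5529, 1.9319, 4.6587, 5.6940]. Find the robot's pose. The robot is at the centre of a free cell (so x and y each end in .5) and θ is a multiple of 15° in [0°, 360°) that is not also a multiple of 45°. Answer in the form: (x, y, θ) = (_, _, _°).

The pose lattice has 47·16 = 752 candidates. Test each by forward raycasting.
  (5.5, 3.5, 210°): beam 1 = 0.5774 ≠ 1.5529 ✗
  (5.5, 6.5, 60°): beam 1 = 2.8868 ≠ 1.5529 ✗
  (2.5, 4.5, 30°): beam 1 = 5.1962 ≠ 1.5529 ✗
  …
  (5.5, 6.5, 15°): r_1=1.5529, r_2=1.9319, r_3=4.6587, r_4=5.6940 — all match ✓
No second candidate reproduces the full scan.

(x, y, θ) = (5.5, 6.5, 15°)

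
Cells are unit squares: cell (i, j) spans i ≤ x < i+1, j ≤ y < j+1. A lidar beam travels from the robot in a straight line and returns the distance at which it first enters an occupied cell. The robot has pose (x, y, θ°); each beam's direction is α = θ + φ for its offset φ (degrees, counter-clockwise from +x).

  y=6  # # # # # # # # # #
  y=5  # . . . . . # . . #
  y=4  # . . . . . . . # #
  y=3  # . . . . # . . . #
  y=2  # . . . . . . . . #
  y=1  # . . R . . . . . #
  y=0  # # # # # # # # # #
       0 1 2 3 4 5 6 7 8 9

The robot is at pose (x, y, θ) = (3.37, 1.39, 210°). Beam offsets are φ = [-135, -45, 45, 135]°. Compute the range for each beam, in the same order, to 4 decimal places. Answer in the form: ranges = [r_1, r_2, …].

ranges = [4.7726, 2.4536, 0.4038, 1.5068]

beam 1: φ=-135°, α=75°
  cosα=0.2588 sinα=0.9659 | (3,1) | tMaxX 2.4341 tMaxY 0.6315 | tΔX 3.8637 tΔY 1.0353
    t=0.6315 [y] (3,2)
    t=1.6668 [y] (3,3)
    t=2.4341 [x] (4,3)
    t=2.7021 [y] (4,4)
    t=3.7373 [y] (4,5)
    t=4.7726 [y] (4,6) — stop
  → r_1 = 4.7726
beam 2: φ=-45°, α=165°
  cosα=-0.9659 sinα=0.2588 | (3,1) | tMaxX 0.3831 tMaxY 2.3569 | tΔX 1.0353 tΔY 3.8637
    t=0.3831 [x] (2,1)
    t=1.4183 [x] (1,1)
    t=2.3569 [y] (1,2)
    t=2.4536 [x] (0,2) — stop
  → r_2 = 2.4536
beam 3: φ=45°, α=255°
  cosα=-0.2588 sinα=-0.9659 | (3,1) | tMaxX 1.4296 tMaxY 0.4038 | tΔX 3.8637 tΔY 1.0353
    t=0.4038 [y] (3,0) — stop
  → r_3 = 0.4038
beam 4: φ=135°, α=345°
  cosα=0.9659 sinα=-0.2588 | (3,1) | tMaxX 0.6522 tMaxY 1.5068 | tΔX 1.0353 tΔY 3.8637
    t=0.6522 [x] (4,1)
    t=1.5068 [y] (4,0) — stop
  → r_4 = 1.5068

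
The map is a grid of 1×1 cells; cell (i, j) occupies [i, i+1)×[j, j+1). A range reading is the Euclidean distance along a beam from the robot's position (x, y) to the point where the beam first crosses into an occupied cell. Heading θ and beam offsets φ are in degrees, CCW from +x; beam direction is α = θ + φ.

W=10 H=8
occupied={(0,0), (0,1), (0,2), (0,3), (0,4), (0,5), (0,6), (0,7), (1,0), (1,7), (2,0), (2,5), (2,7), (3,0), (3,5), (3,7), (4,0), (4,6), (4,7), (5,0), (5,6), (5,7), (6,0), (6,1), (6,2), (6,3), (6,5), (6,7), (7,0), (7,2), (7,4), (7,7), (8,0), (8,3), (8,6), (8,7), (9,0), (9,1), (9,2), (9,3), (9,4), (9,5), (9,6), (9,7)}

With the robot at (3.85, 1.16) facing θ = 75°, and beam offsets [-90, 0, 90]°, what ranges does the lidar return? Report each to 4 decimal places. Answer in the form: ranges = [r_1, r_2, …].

ranges = [0.6182, 5.0107, 2.9505]

beam 1: φ=-90°, α=345°
  d=(0.9659,-0.2588)  start (3,1)  tX=0.1553 tY=0.6182  stride 1/|dx|=1.0353 1/|dy|=3.8637
    cross x-line → (4,1), t=0.1553
    cross y-line → (4,0), t=0.6182 (wall)
  → r_1 = 0.6182
beam 2: φ=0°, α=75°
  d=(0.2588,0.9659)  start (3,1)  tX=0.5796 tY=0.8696  stride 1/|dx|=3.8637 1/|dy|=1.0353
    cross x-line → (4,1), t=0.5796
    cross y-line → (4,2), t=0.8696
    cross y-line → (4,3), t=1.9049
    cross y-line → (4,4), t=2.9402
    cross y-line → (4,5), t=3.9755
    cross x-line → (5,5), t=4.4433
    cross y-line → (5,6), t=5.0107 (wall)
  → r_2 = 5.0107
beam 3: φ=90°, α=165°
  d=(-0.9659,0.2588)  start (3,1)  tX=0.8800 tY=3.2455  stride 1/|dx|=1.0353 1/|dy|=3.8637
    cross x-line → (2,1), t=0.8800
    cross x-line → (1,1), t=1.9153
    cross x-line → (0,1), t=2.9505 (wall)
  → r_3 = 2.9505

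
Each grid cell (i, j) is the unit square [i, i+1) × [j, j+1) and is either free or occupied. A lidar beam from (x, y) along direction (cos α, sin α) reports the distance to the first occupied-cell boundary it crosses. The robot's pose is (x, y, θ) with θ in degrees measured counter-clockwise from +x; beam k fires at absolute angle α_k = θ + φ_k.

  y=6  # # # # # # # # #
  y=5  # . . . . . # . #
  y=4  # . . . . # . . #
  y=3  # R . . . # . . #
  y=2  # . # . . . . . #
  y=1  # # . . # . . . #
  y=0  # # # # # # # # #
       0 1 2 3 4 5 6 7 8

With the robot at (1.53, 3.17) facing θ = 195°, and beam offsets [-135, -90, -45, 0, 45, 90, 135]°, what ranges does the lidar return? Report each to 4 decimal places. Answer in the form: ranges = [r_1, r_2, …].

ranges = [3.2678, 2.0478, 0.6120, 0.5487, 1.0600, 1.2113, 0.5427]

beam 1: φ=-135°, α=60°
  dir = (cos 60°, sin 60°) = (0.5000, 0.8660); from cell (1,3)
  next x-line at t=0.9400, next y-line at t=0.9584; Δt_x=2.0000, Δt_y=1.1547
    x: enter (2,3) at t=0.9400
    y: enter (2,4) at t=0.9584
    y: enter (2,5) at t=2.1131
    x: enter (3,5) at t=2.9400
    y: enter (3,6) at t=3.2678 ← occupied
  → r_1 = 3.2678
beam 2: φ=-90°, α=105°
  dir = (cos 105°, sin 105°) = (-0.2588, 0.9659); from cell (1,3)
  next x-line at t=2.0478, next y-line at t=0.8593; Δt_x=3.8637, Δt_y=1.0353
    y: enter (1,4) at t=0.8593
    y: enter (1,5) at t=1.8946
    x: enter (0,5) at t=2.0478 ← occupied
  → r_2 = 2.0478
beam 3: φ=-45°, α=150°
  dir = (cos 150°, sin 150°) = (-0.8660, 0.5000); from cell (1,3)
  next x-line at t=0.6120, next y-line at t=1.6600; Δt_x=1.1547, Δt_y=2.0000
    x: enter (0,3) at t=0.6120 ← occupied
  → r_3 = 0.6120
beam 4: φ=0°, α=195°
  dir = (cos 195°, sin 195°) = (-0.9659, -0.2588); from cell (1,3)
  next x-line at t=0.5487, next y-line at t=0.6568; Δt_x=1.0353, Δt_y=3.8637
    x: enter (0,3) at t=0.5487 ← occupied
  → r_4 = 0.5487
beam 5: φ=45°, α=240°
  dir = (cos 240°, sin 240°) = (-0.5000, -0.8660); from cell (1,3)
  next x-line at t=1.0600, next y-line at t=0.1963; Δt_x=2.0000, Δt_y=1.1547
    y: enter (1,2) at t=0.1963
    x: enter (0,2) at t=1.0600 ← occupied
  → r_5 = 1.0600
beam 6: φ=90°, α=285°
  dir = (cos 285°, sin 285°) = (0.2588, -0.9659); from cell (1,3)
  next x-line at t=1.8159, next y-line at t=0.1760; Δt_x=3.8637, Δt_y=1.0353
    y: enter (1,2) at t=0.1760
    y: enter (1,1) at t=1.2113 ← occupied
  → r_6 = 1.2113
beam 7: φ=135°, α=330°
  dir = (cos 330°, sin 330°) = (0.8660, -0.5000); from cell (1,3)
  next x-line at t=0.5427, next y-line at t=0.3400; Δt_x=1.1547, Δt_y=2.0000
    y: enter (1,2) at t=0.3400
    x: enter (2,2) at t=0.5427 ← occupied
  → r_7 = 0.5427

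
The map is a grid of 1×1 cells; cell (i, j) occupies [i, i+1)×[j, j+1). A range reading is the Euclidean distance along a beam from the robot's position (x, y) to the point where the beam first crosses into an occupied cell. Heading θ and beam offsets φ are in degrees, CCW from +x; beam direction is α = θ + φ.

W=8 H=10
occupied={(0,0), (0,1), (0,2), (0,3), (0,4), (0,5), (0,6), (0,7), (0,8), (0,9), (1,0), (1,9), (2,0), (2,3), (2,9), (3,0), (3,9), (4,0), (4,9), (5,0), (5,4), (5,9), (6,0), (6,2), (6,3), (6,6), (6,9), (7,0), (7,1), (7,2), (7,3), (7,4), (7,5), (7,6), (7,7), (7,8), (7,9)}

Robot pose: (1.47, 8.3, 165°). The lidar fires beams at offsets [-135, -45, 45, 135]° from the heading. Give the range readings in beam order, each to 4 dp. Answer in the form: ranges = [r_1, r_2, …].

ranges = [1.4000, 0.8083, 0.5427, 8.4293]

beam 1: φ=-135°, α=30°
  direction (0.8660, 0.5000); cell (1,8); t to first gridline: x 0.6120, y 1.4000 (then +1.1547 / +2.0000)
    (2,8) via x @ 0.6120
    (2,9) via y @ 1.4000  # hit
  → r_1 = 1.4000
beam 2: φ=-45°, α=120°
  direction (-0.5000, 0.8660); cell (1,8); t to first gridline: x 0.9400, y 0.8083 (then +2.0000 / +1.1547)
    (1,9) via y @ 0.8083  # hit
  → r_2 = 0.8083
beam 3: φ=45°, α=210°
  direction (-0.8660, -0.5000); cell (1,8); t to first gridline: x 0.5427, y 0.6000 (then +1.1547 / +2.0000)
    (0,8) via x @ 0.5427  # hit
  → r_3 = 0.5427
beam 4: φ=135°, α=300°
  direction (0.5000, -0.8660); cell (1,8); t to first gridline: x 1.0600, y 0.3464 (then +2.0000 / +1.1547)
    (1,7) via y @ 0.3464
    (2,7) via x @ 1.0600
    (2,6) via y @ 1.5011
    (2,5) via y @ 2.6558
    (3,5) via x @ 3.0600
    (3,4) via y @ 3.8105
    (3,3) via y @ 4.9652
    (4,3) via x @ 5.0600
    (4,2) via y @ 6.1199
    (5,2) via x @ 7.0600
    (5,1) via y @ 7.2746
    (5,0) via y @ 8.4293  # hit
  → r_4 = 8.4293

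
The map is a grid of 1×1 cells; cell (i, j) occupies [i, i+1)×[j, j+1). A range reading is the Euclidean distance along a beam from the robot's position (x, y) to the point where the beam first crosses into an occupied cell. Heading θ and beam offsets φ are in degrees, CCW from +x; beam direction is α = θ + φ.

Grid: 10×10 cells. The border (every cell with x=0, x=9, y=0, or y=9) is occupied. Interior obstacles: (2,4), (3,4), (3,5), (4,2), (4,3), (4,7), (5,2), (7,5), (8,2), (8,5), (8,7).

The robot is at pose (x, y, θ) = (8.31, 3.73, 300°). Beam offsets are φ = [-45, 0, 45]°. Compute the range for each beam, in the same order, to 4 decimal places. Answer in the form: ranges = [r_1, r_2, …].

beam 1: φ=-45°, α=255°
  cosα=-0.2588 sinα=-0.9659 | (8,3) | tMaxX 1.1977 tMaxY 0.7558 | tΔX 3.8637 tΔY 1.0353
    t=0.7558 [y] (8,2) — stop
  → r_1 = 0.7558
beam 2: φ=0°, α=300°
  cosα=0.5000 sinα=-0.8660 | (8,3) | tMaxX 1.3800 tMaxY 0.8429 | tΔX 2.0000 tΔY 1.1547
    t=0.8429 [y] (8,2) — stop
  → r_2 = 0.8429
beam 3: φ=45°, α=345°
  cosα=0.9659 sinα=-0.2588 | (8,3) | tMaxX 0.7143 tMaxY 2.8205 | tΔX 1.0353 tΔY 3.8637
    t=0.7143 [x] (9,3) — stop
  → r_3 = 0.7143

ranges = [0.7558, 0.8429, 0.7143]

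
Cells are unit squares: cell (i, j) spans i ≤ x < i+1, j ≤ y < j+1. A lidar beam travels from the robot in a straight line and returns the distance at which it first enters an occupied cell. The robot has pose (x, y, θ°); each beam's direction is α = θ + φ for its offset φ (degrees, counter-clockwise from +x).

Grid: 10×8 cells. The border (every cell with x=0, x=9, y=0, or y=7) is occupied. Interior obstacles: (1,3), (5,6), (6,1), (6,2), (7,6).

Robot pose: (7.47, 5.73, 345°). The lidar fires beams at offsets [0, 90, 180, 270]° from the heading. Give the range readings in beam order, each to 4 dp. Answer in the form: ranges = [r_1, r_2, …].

beam 1: φ=0°, α=345°
  cosα=0.9659 sinα=-0.2588 | (7,5) | tMaxX 0.5487 tMaxY 2.8205 | tΔX 1.0353 tΔY 3.8637
    t=0.5487 [x] (8,5)
    t=1.5840 [x] (9,5) — stop
  → r_1 = 1.5840
beam 2: φ=90°, α=75°
  cosα=0.2588 sinα=0.9659 | (7,5) | tMaxX 2.0478 tMaxY 0.2795 | tΔX 3.8637 tΔY 1.0353
    t=0.2795 [y] (7,6) — stop
  → r_2 = 0.2795
beam 3: φ=180°, α=165°
  cosα=-0.9659 sinα=0.2588 | (7,5) | tMaxX 0.4866 tMaxY 1.0432 | tΔX 1.0353 tΔY 3.8637
    t=0.4866 [x] (6,5)
    t=1.0432 [y] (6,6)
    t=1.5219 [x] (5,6) — stop
  → r_3 = 1.5219
beam 4: φ=270°, α=255°
  cosα=-0.2588 sinα=-0.9659 | (7,5) | tMaxX 1.8159 tMaxY 0.7558 | tΔX 3.8637 tΔY 1.0353
    t=0.7558 [y] (7,4)
    t=1.7910 [y] (7,3)
    t=1.8159 [x] (6,3)
    t=2.8263 [y] (6,2) — stop
  → r_4 = 2.8263

ranges = [1.5840, 0.2795, 1.5219, 2.8263]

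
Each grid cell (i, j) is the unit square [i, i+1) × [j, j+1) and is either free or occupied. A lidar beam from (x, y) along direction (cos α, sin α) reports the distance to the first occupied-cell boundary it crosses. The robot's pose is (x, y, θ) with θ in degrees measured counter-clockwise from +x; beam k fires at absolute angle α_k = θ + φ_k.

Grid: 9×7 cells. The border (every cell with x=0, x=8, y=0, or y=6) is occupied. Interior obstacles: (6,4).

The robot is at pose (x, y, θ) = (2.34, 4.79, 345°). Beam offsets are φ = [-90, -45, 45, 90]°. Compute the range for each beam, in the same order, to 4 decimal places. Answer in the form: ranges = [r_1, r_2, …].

ranges = [3.9237, 4.3763, 2.4200, 1.2527]

beam 1: φ=-90°, α=255°
  d=(-0.2588,-0.9659)  start (2,4)  tX=1.3137 tY=0.8179  stride 1/|dx|=3.8637 1/|dy|=1.0353
    cross y-line → (2,3), t=0.8179
    cross x-line → (1,3), t=1.3137
    cross y-line → (1,2), t=1.8531
    cross y-line → (1,1), t=2.8884
    cross y-line → (1,0), t=3.9237 (wall)
  → r_1 = 3.9237
beam 2: φ=-45°, α=300°
  d=(0.5000,-0.8660)  start (2,4)  tX=1.3200 tY=0.9122  stride 1/|dx|=2.0000 1/|dy|=1.1547
    cross y-line → (2,3), t=0.9122
    cross x-line → (3,3), t=1.3200
    cross y-line → (3,2), t=2.0669
    cross y-line → (3,1), t=3.2216
    cross x-line → (4,1), t=3.3200
    cross y-line → (4,0), t=4.3763 (wall)
  → r_2 = 4.3763
beam 3: φ=45°, α=30°
  d=(0.8660,0.5000)  start (2,4)  tX=0.7621 tY=0.4200  stride 1/|dx|=1.1547 1/|dy|=2.0000
    cross y-line → (2,5), t=0.4200
    cross x-line → (3,5), t=0.7621
    cross x-line → (4,5), t=1.9168
    cross y-line → (4,6), t=2.4200 (wall)
  → r_3 = 2.4200
beam 4: φ=90°, α=75°
  d=(0.2588,0.9659)  start (2,4)  tX=2.5500 tY=0.2174  stride 1/|dx|=3.8637 1/|dy|=1.0353
    cross y-line → (2,5), t=0.2174
    cross y-line → (2,6), t=1.2527 (wall)
  → r_4 = 1.2527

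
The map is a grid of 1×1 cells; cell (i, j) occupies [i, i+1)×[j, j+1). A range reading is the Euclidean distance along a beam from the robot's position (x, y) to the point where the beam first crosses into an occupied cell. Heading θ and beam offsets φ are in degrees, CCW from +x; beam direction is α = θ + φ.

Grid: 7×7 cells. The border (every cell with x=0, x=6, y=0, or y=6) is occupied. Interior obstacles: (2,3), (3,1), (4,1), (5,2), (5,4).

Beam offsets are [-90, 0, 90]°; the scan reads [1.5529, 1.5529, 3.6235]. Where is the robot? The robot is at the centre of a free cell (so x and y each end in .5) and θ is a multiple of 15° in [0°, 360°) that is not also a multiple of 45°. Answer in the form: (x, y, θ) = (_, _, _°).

(x, y, θ) = (2.5, 2.5, 285°)

The pose lattice has 20·16 = 320 candidates. Test each by forward raycasting.
  (2.5, 2.5, 60°): beam 1 = 1.0000 ≠ 1.5529 ✗
  (4.5, 5.5, 195°): beam 1 = 0.5176 ≠ 1.5529 ✗
  (4.5, 5.5, 105°): beam 2 = 0.5176 ≠ 1.5529 ✗
  …
  (2.5, 2.5, 285°): r_1=1.5529, r_2=1.5529, r_3=3.6235 — all match ✓
Only this pose fits every beam.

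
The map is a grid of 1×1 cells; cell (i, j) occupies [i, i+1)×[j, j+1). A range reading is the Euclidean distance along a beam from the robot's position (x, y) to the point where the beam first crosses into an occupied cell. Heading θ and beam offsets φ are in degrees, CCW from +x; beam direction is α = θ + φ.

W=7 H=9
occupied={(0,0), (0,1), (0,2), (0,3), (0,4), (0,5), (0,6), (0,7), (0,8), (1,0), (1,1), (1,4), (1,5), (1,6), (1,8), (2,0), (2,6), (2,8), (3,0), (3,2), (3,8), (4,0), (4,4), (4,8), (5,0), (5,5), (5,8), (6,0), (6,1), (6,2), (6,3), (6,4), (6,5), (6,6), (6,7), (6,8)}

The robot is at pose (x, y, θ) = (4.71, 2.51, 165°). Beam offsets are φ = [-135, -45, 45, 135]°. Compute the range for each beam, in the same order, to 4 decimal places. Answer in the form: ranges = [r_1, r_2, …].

ranges = [1.4896, 4.0299, 0.8198, 1.7436]

beam 1: φ=-135°, α=30°
  dir = (cos 30°, sin 30°) = (0.8660, 0.5000); from cell (4,2)
  next x-line at t=0.3349, next y-line at t=0.9800; Δt_x=1.1547, Δt_y=2.0000
    x: enter (5,2) at t=0.3349
    y: enter (5,3) at t=0.9800
    x: enter (6,3) at t=1.4896 ← occupied
  → r_1 = 1.4896
beam 2: φ=-45°, α=120°
  dir = (cos 120°, sin 120°) = (-0.5000, 0.8660); from cell (4,2)
  next x-line at t=1.4200, next y-line at t=0.5658; Δt_x=2.0000, Δt_y=1.1547
    y: enter (4,3) at t=0.5658
    x: enter (3,3) at t=1.4200
    y: enter (3,4) at t=1.7205
    y: enter (3,5) at t=2.8752
    x: enter (2,5) at t=3.4200
    y: enter (2,6) at t=4.0299 ← occupied
  → r_2 = 4.0299
beam 3: φ=45°, α=210°
  dir = (cos 210°, sin 210°) = (-0.8660, -0.5000); from cell (4,2)
  next x-line at t=0.8198, next y-line at t=1.0200; Δt_x=1.1547, Δt_y=2.0000
    x: enter (3,2) at t=0.8198 ← occupied
  → r_3 = 0.8198
beam 4: φ=135°, α=300°
  dir = (cos 300°, sin 300°) = (0.5000, -0.8660); from cell (4,2)
  next x-line at t=0.5800, next y-line at t=0.5889; Δt_x=2.0000, Δt_y=1.1547
    x: enter (5,2) at t=0.5800
    y: enter (5,1) at t=0.5889
    y: enter (5,0) at t=1.7436 ← occupied
  → r_4 = 1.7436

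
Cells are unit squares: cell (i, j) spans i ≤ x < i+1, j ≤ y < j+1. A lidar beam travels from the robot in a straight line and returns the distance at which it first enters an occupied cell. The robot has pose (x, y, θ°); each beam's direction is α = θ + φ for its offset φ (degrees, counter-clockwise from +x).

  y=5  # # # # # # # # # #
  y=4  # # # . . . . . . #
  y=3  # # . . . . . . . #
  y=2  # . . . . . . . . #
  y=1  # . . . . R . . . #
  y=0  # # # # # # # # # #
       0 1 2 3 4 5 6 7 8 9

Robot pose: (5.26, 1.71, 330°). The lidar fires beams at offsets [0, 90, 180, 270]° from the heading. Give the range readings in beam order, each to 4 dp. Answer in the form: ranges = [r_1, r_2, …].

beam 1: φ=0°, α=330°
  dir = (cos 330°, sin 330°) = (0.8660, -0.5000); from cell (5,1)
  next x-line at t=0.8545, next y-line at t=1.4200; Δt_x=1.1547, Δt_y=2.0000
    x: enter (6,1) at t=0.8545
    y: enter (6,0) at t=1.4200 ← occupied
  → r_1 = 1.4200
beam 2: φ=90°, α=60°
  dir = (cos 60°, sin 60°) = (0.5000, 0.8660); from cell (5,1)
  next x-line at t=1.4800, next y-line at t=0.3349; Δt_x=2.0000, Δt_y=1.1547
    y: enter (5,2) at t=0.3349
    x: enter (6,2) at t=1.4800
    y: enter (6,3) at t=1.4896
    y: enter (6,4) at t=2.6443
    x: enter (7,4) at t=3.4800
    y: enter (7,5) at t=3.7990 ← occupied
  → r_2 = 3.7990
beam 3: φ=180°, α=150°
  dir = (cos 150°, sin 150°) = (-0.8660, 0.5000); from cell (5,1)
  next x-line at t=0.3002, next y-line at t=0.5800; Δt_x=1.1547, Δt_y=2.0000
    x: enter (4,1) at t=0.3002
    y: enter (4,2) at t=0.5800
    x: enter (3,2) at t=1.4549
    y: enter (3,3) at t=2.5800
    x: enter (2,3) at t=2.6096
    x: enter (1,3) at t=3.7643 ← occupied
  → r_3 = 3.7643
beam 4: φ=270°, α=240°
  dir = (cos 240°, sin 240°) = (-0.5000, -0.8660); from cell (5,1)
  next x-line at t=0.5200, next y-line at t=0.8198; Δt_x=2.0000, Δt_y=1.1547
    x: enter (4,1) at t=0.5200
    y: enter (4,0) at t=0.8198 ← occupied
  → r_4 = 0.8198

ranges = [1.4200, 3.7990, 3.7643, 0.8198]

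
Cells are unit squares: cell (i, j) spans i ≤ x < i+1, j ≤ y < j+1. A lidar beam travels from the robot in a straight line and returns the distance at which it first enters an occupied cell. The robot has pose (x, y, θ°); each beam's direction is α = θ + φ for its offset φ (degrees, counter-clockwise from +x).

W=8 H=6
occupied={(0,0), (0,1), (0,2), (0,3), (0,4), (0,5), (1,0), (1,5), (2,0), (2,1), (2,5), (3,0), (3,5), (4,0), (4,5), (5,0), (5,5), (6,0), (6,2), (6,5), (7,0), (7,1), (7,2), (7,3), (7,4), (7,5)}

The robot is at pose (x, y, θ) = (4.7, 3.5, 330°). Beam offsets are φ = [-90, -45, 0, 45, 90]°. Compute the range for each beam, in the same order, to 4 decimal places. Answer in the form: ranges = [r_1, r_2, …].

ranges = [2.8868, 2.5882, 1.5011, 2.3811, 1.7321]

beam 1: φ=-90°, α=240°
  dir = (cos 240°, sin 240°) = (-0.5000, -0.8660); from cell (4,3)
  next x-line at t=1.4000, next y-line at t=0.5774; Δt_x=2.0000, Δt_y=1.1547
    y: enter (4,2) at t=0.5774
    x: enter (3,2) at t=1.4000
    y: enter (3,1) at t=1.7321
    y: enter (3,0) at t=2.8868 ← occupied
  → r_1 = 2.8868
beam 2: φ=-45°, α=285°
  dir = (cos 285°, sin 285°) = (0.2588, -0.9659); from cell (4,3)
  next x-line at t=1.1591, next y-line at t=0.5176; Δt_x=3.8637, Δt_y=1.0353
    y: enter (4,2) at t=0.5176
    x: enter (5,2) at t=1.1591
    y: enter (5,1) at t=1.5529
    y: enter (5,0) at t=2.5882 ← occupied
  → r_2 = 2.5882
beam 3: φ=0°, α=330°
  dir = (cos 330°, sin 330°) = (0.8660, -0.5000); from cell (4,3)
  next x-line at t=0.3464, next y-line at t=1.0000; Δt_x=1.1547, Δt_y=2.0000
    x: enter (5,3) at t=0.3464
    y: enter (5,2) at t=1.0000
    x: enter (6,2) at t=1.5011 ← occupied
  → r_3 = 1.5011
beam 4: φ=45°, α=15°
  dir = (cos 15°, sin 15°) = (0.9659, 0.2588); from cell (4,3)
  next x-line at t=0.3106, next y-line at t=1.9319; Δt_x=1.0353, Δt_y=3.8637
    x: enter (5,3) at t=0.3106
    x: enter (6,3) at t=1.3459
    y: enter (6,4) at t=1.9319
    x: enter (7,4) at t=2.3811 ← occupied
  → r_4 = 2.3811
beam 5: φ=90°, α=60°
  dir = (cos 60°, sin 60°) = (0.5000, 0.8660); from cell (4,3)
  next x-line at t=0.6000, next y-line at t=0.5774; Δt_x=2.0000, Δt_y=1.1547
    y: enter (4,4) at t=0.5774
    x: enter (5,4) at t=0.6000
    y: enter (5,5) at t=1.7321 ← occupied
  → r_5 = 1.7321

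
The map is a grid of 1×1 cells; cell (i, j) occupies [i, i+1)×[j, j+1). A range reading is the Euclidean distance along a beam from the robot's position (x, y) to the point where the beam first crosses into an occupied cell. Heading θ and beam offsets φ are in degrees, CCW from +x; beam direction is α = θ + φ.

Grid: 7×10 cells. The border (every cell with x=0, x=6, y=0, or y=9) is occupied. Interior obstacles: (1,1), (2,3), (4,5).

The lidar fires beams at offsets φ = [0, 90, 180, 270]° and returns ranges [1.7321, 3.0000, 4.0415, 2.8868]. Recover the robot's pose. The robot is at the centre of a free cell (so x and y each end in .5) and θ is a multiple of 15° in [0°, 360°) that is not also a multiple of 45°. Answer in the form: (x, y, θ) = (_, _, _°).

(x, y, θ) = (4.5, 3.5, 330°)

Enumerate (i+0.5, j+0.5, θ) over the 37 free cells and 16 admissible headings. For each, cast all 4 beams and compare to the given ranges.
  (5.5, 6.5, 75°): beam 1 = 1.9319 ≠ 1.7321 ✗
  (3.5, 7.5, 210°): beam 1 = 2.8868 ≠ 1.7321 ✗
  (3.5, 3.5, 300°): beam 1 = 2.8868 ≠ 1.7321 ✗
  …
  (4.5, 3.5, 330°): r_1=1.7321, r_2=3.0000, r_3=4.0415, r_4=2.8868 — all match ✓
Unique over the lattice → pose = (4.5, 3.5, 330°).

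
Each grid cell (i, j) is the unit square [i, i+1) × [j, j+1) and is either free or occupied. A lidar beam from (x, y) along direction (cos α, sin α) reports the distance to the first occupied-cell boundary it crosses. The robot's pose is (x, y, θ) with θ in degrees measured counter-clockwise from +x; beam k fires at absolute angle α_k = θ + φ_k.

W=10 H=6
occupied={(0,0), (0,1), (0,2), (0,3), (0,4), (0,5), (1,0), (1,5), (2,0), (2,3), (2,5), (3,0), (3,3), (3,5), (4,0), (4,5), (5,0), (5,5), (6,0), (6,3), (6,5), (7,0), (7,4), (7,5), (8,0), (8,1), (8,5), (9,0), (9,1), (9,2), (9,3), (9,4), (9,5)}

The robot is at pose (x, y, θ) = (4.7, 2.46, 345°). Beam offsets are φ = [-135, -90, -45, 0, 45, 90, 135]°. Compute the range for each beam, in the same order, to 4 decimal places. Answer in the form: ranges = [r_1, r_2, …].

ranges = [2.9200, 1.5115, 1.6859, 3.4164, 1.5011, 2.6296, 1.4000]

beam 1: φ=-135°, α=210°
  dir = (cos 210°, sin 210°) = (-0.8660, -0.5000); from cell (4,2)
  next x-line at t=0.8083, next y-line at t=0.9200; Δt_x=1.1547, Δt_y=2.0000
    x: enter (3,2) at t=0.8083
    y: enter (3,1) at t=0.9200
    x: enter (2,1) at t=1.9630
    y: enter (2,0) at t=2.9200 ← occupied
  → r_1 = 2.9200
beam 2: φ=-90°, α=255°
  dir = (cos 255°, sin 255°) = (-0.2588, -0.9659); from cell (4,2)
  next x-line at t=2.7046, next y-line at t=0.4762; Δt_x=3.8637, Δt_y=1.0353
    y: enter (4,1) at t=0.4762
    y: enter (4,0) at t=1.5115 ← occupied
  → r_2 = 1.5115
beam 3: φ=-45°, α=300°
  dir = (cos 300°, sin 300°) = (0.5000, -0.8660); from cell (4,2)
  next x-line at t=0.6000, next y-line at t=0.5312; Δt_x=2.0000, Δt_y=1.1547
    y: enter (4,1) at t=0.5312
    x: enter (5,1) at t=0.6000
    y: enter (5,0) at t=1.6859 ← occupied
  → r_3 = 1.6859
beam 4: φ=0°, α=345°
  dir = (cos 345°, sin 345°) = (0.9659, -0.2588); from cell (4,2)
  next x-line at t=0.3106, next y-line at t=1.7773; Δt_x=1.0353, Δt_y=3.8637
    x: enter (5,2) at t=0.3106
    x: enter (6,2) at t=1.3459
    y: enter (6,1) at t=1.7773
    x: enter (7,1) at t=2.3811
    x: enter (8,1) at t=3.4164 ← occupied
  → r_4 = 3.4164
beam 5: φ=45°, α=30°
  dir = (cos 30°, sin 30°) = (0.8660, 0.5000); from cell (4,2)
  next x-line at t=0.3464, next y-line at t=1.0800; Δt_x=1.1547, Δt_y=2.0000
    x: enter (5,2) at t=0.3464
    y: enter (5,3) at t=1.0800
    x: enter (6,3) at t=1.5011 ← occupied
  → r_5 = 1.5011
beam 6: φ=90°, α=75°
  dir = (cos 75°, sin 75°) = (0.2588, 0.9659); from cell (4,2)
  next x-line at t=1.1591, next y-line at t=0.5590; Δt_x=3.8637, Δt_y=1.0353
    y: enter (4,3) at t=0.5590
    x: enter (5,3) at t=1.1591
    y: enter (5,4) at t=1.5943
    y: enter (5,5) at t=2.6296 ← occupied
  → r_6 = 2.6296
beam 7: φ=135°, α=120°
  dir = (cos 120°, sin 120°) = (-0.5000, 0.8660); from cell (4,2)
  next x-line at t=1.4000, next y-line at t=0.6235; Δt_x=2.0000, Δt_y=1.1547
    y: enter (4,3) at t=0.6235
    x: enter (3,3) at t=1.4000 ← occupied
  → r_7 = 1.4000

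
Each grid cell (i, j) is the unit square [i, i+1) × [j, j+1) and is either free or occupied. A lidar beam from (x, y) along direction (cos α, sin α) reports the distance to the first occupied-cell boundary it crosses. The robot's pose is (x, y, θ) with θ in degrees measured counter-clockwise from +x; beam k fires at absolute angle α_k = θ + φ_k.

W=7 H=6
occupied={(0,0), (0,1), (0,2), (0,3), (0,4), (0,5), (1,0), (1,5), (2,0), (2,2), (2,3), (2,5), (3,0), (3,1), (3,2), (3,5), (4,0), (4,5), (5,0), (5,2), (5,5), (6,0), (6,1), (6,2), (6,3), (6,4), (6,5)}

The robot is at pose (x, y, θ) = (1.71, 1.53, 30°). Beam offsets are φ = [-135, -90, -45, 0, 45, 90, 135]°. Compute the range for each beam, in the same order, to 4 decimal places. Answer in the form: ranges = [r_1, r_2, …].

ranges = [0.5487, 0.6120, 1.3355, 0.9400, 1.1205, 1.4200, 0.7350]

beam 1: φ=-135°, α=255°
  direction (-0.2588, -0.9659); cell (1,1); t to first gridline: x 2.7432, y 0.5487 (then +3.8637 / +1.0353)
    (1,0) via y @ 0.5487  # hit
  → r_1 = 0.5487
beam 2: φ=-90°, α=300°
  direction (0.5000, -0.8660); cell (1,1); t to first gridline: x 0.5800, y 0.6120 (then +2.0000 / +1.1547)
    (2,1) via x @ 0.5800
    (2,0) via y @ 0.6120  # hit
  → r_2 = 0.6120
beam 3: φ=-45°, α=345°
  direction (0.9659, -0.2588); cell (1,1); t to first gridline: x 0.3002, y 2.0478 (then +1.0353 / +3.8637)
    (2,1) via x @ 0.3002
    (3,1) via x @ 1.3355  # hit
  → r_3 = 1.3355
beam 4: φ=0°, α=30°
  direction (0.8660, 0.5000); cell (1,1); t to first gridline: x 0.3349, y 0.9400 (then +1.1547 / +2.0000)
    (2,1) via x @ 0.3349
    (2,2) via y @ 0.9400  # hit
  → r_4 = 0.9400
beam 5: φ=45°, α=75°
  direction (0.2588, 0.9659); cell (1,1); t to first gridline: x 1.1205, y 0.4866 (then +3.8637 / +1.0353)
    (1,2) via y @ 0.4866
    (2,2) via x @ 1.1205  # hit
  → r_5 = 1.1205
beam 6: φ=90°, α=120°
  direction (-0.5000, 0.8660); cell (1,1); t to first gridline: x 1.4200, y 0.5427 (then +2.0000 / +1.1547)
    (1,2) via y @ 0.5427
    (0,2) via x @ 1.4200  # hit
  → r_6 = 1.4200
beam 7: φ=135°, α=165°
  direction (-0.9659, 0.2588); cell (1,1); t to first gridline: x 0.7350, y 1.8159 (then +1.0353 / +3.8637)
    (0,1) via x @ 0.7350  # hit
  → r_7 = 0.7350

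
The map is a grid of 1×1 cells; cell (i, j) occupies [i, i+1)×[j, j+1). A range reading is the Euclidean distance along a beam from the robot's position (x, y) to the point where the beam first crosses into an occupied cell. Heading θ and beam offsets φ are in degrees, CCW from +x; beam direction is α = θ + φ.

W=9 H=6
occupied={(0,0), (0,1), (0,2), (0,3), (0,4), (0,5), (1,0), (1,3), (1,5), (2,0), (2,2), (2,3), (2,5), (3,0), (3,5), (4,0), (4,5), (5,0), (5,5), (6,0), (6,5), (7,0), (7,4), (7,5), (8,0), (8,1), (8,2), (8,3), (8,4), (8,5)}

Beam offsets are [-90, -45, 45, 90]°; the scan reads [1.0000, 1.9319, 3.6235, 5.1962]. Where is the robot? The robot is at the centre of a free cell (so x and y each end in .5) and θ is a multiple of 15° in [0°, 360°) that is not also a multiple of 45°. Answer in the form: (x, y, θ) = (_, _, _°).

(x, y, θ) = (3.5, 4.5, 240°)

Enumerate (i+0.5, j+0.5, θ) over the 24 free cells and 16 admissible headings. For each, cast all 4 beams and compare to the given ranges.
  (2.5, 4.5, 150°): beam 1 = 0.5774 ≠ 1.0000 ✗
  (3.5, 1.5, 15°): beam 1 = 0.5176 ≠ 1.0000 ✗
  (2.5, 4.5, 105°): beam 1 = 1.9319 ≠ 1.0000 ✗
  …
  (3.5, 4.5, 240°): r_1=1.0000, r_2=1.9319, r_3=3.6235, r_4=5.1962 — all match ✓
Only this pose fits every beam.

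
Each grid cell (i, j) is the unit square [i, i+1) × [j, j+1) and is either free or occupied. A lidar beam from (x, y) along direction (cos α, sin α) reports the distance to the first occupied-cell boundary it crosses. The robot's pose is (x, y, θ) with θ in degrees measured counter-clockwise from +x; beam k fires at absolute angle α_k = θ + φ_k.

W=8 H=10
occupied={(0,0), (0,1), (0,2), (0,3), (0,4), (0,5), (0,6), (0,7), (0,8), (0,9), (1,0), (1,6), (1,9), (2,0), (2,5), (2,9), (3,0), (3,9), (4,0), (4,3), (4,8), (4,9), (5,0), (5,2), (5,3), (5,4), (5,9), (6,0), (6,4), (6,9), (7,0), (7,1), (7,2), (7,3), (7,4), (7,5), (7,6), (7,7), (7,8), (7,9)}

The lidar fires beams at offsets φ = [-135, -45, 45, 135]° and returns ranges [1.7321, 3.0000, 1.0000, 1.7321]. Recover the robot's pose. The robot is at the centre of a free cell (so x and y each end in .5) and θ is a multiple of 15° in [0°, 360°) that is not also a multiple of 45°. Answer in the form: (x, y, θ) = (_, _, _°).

The pose lattice has 40·16 = 640 candidates. Test each by forward raycasting.
  (4.5, 5.5, 300°): beam 1 = 1.5529 ≠ 1.7321 ✗
  (4.5, 6.5, 75°): beam 2 = 2.8868 ≠ 3.0000 ✗
  (6.5, 8.5, 330°): beam 1 = 1.5529 ≠ 1.7321 ✗
  (3.5, 7.5, 300°): beam 1 = 2.5882 ≠ 1.7321 ✗
  …
  (3.5, 7.5, 345°): r_1=1.7321, r_2=3.0000, r_3=1.0000, r_4=1.7321 — all match ✓
Unique over the lattice → pose = (3.5, 7.5, 345°).

(x, y, θ) = (3.5, 7.5, 345°)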